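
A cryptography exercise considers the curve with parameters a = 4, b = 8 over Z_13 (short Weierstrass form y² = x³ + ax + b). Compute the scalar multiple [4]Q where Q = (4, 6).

(4, 7)

Double-and-add on 4 = (100)₂. Start with Q = (4, 6) for the leading 1-bit.
double: tangent at (4, 6): λ = (3·4² + 4)/(2·6) ≡ 0/12. 12⁻¹ ≡ 12 (mod 13) since 12·12 = 144 ≡ 1, so λ ≡ 0·12 ≡ 0.
  x = λ² - 4 - 4 = 0 - 8 ≡ 5; y = λ·(4 - 5) - 6 ≡ 7. → (5, 7)
double: tangent at (5, 7): λ = (3·5² + 4)/(2·7) ≡ 1/1. 1⁻¹ ≡ 1 (mod 13), so λ ≡ 1·1 ≡ 1.
  x = λ² - 5 - 5 = 1 - 10 ≡ 4; y = λ·(5 - 4) - 7 ≡ 7. → (4, 7)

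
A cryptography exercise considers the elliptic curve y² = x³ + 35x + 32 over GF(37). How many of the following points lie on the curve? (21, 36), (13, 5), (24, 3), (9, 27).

(21, 36): 36² ≡ 1, rhs ≡ 1 → on.
(13, 5): 5² ≡ 25, rhs ≡ 20 → off.
(24, 3): 3² ≡ 9, rhs ≡ 7 → off.
(9, 27): 27² ≡ 26, rhs ≡ 3 → off.

1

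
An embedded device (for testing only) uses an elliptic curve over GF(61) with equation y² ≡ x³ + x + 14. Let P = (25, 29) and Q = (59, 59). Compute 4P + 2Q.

(23, 59)

First 4P:
Repeated addition: build up to 4P.
2P: tangent at (25, 29): λ = (3·25² + 1)/(2·29) ≡ 46/58. 58⁻¹ ≡ 20 (mod 61), so λ ≡ 46·20 ≡ 5.
  x = λ² - 25 - 25 = 25 - 50 ≡ 36; y = λ·(25 - 36) - 29 ≡ 38. → (36, 38)
3P: (36, 38) + (25, 29). λ = (29 - 38)/(25 - 36) ≡ 52/50 mod 61. 50⁻¹ ≡ 11 (mod 61) since 50·11 = 550 ≡ 1, so λ ≡ 23.
  x = λ² - 36 - 25 = 529 - 61 ≡ 41; y = λ·(36 - 41) - 38 ≡ 30. → (41, 30)
4P: (41, 30) + (25, 29). λ = (29 - 30)/(25 - 41) ≡ 60/45 mod 61. 45⁻¹ ≡ 19 (mod 61) since 45·19 = 855 ≡ 1, so λ ≡ 42.
  x = λ² - 41 - 25 = 1764 - 66 ≡ 51; y = λ·(41 - 51) - 30 ≡ 38. → (51, 38)
4P = (51, 38).
Next 2Q:
Repeated addition: build up to 2Q.
2Q: tangent at (59, 59): λ = (3·59² + 1)/(2·59) ≡ 13/57. 57⁻¹ ≡ 15 (mod 61), so λ ≡ 13·15 ≡ 12.
  x = λ² - 59 - 59 = 144 - 118 ≡ 26; y = λ·(59 - 26) - 59 ≡ 32. → (26, 32)
2Q = (26, 32).
Finally 4P + 2Q:
(51, 38) + (26, 32). λ = (32 - 38)/(26 - 51) ≡ 55/36 mod 61. 36⁻¹ ≡ 39 (mod 61), so λ ≡ 10.
  x = λ² - 51 - 26 = 100 - 77 ≡ 23; y = λ·(51 - 23) - 38 ≡ 59. → (23, 59)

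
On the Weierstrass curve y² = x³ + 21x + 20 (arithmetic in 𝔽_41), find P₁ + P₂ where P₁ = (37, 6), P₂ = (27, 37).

(19, 12)

(37, 6) + (27, 37). λ = (37 - 6)/(27 - 37) ≡ 31/31 mod 41. 31⁻¹ ≡ 4 (mod 41) since 31·4 = 124 ≡ 1, so λ ≡ 1.
  x = λ² - 37 - 27 = 1 - 64 ≡ 19; y = λ·(37 - 19) - 6 ≡ 12. → (19, 12)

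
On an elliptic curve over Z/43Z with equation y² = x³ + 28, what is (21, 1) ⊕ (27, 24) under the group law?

(21, 1) + (27, 24). λ = (24 - 1)/(27 - 21) ≡ 23/6 mod 43. 6⁻¹ ≡ 36 (mod 43), so λ ≡ 11.
  x = λ² - 21 - 27 = 121 - 48 ≡ 30; y = λ·(21 - 30) - 1 ≡ 29. → (30, 29)

(30, 29)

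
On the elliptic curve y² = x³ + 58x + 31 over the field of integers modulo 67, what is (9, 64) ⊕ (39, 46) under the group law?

(9, 64) + (39, 46). λ = (46 - 64)/(39 - 9) ≡ 49/30 mod 67. 30⁻¹ ≡ 38 (mod 67), so λ ≡ 53.
  x = λ² - 9 - 39 = 2809 - 48 ≡ 14; y = λ·(9 - 14) - 64 ≡ 6. → (14, 6)

(14, 6)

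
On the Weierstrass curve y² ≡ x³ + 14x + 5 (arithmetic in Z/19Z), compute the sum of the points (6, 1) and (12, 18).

(6, 1) + (12, 18). λ = (18 - 1)/(12 - 6) ≡ 17/6 mod 19. 6⁻¹ ≡ 16 (mod 19), so λ ≡ 6.
  x = λ² - 6 - 12 = 36 - 18 ≡ 18; y = λ·(6 - 18) - 1 ≡ 3. → (18, 3)

(18, 3)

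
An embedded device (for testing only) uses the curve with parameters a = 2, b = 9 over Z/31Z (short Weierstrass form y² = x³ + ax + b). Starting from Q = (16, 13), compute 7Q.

(12, 26)

Double-and-add on 7 = (111)₂. Start with Q = (16, 13) for the leading 1-bit.
double: tangent at (16, 13): λ = (3·16² + 2)/(2·13) ≡ 26/26. 26⁻¹ ≡ 6 (mod 31), so λ ≡ 26·6 ≡ 1.
  x = λ² - 16 - 16 = 1 - 32 ≡ 0; y = λ·(16 - 0) - 13 ≡ 3. → (0, 3)
add Q: (0, 3) + (16, 13). λ = (13 - 3)/(16 - 0) ≡ 10/16 mod 31. 16⁻¹ ≡ 2 (mod 31) since 16·2 = 32 ≡ 1, so λ ≡ 20.
  x = λ² - 0 - 16 = 400 - 16 ≡ 12; y = λ·(0 - 12) - 3 ≡ 5. → (12, 5)
double: tangent at (12, 5): λ = (3·12² + 2)/(2·5) ≡ 0/10. 10⁻¹ ≡ 28 (mod 31), so λ ≡ 0·28 ≡ 0.
  x = λ² - 12 - 12 = 0 - 24 ≡ 7; y = λ·(12 - 7) - 5 ≡ 26. → (7, 26)
add Q: (7, 26) + (16, 13). λ = (13 - 26)/(16 - 7) ≡ 18/9 mod 31. 9⁻¹ ≡ 7 (mod 31) since 9·7 = 63 ≡ 1, so λ ≡ 2.
  x = λ² - 7 - 16 = 4 - 23 ≡ 12; y = λ·(7 - 12) - 26 ≡ 26. → (12, 26)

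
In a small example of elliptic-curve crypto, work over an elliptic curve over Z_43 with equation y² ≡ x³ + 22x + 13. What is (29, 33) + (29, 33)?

tangent at (29, 33): λ = (3·29² + 22)/(2·33) ≡ 8/23. 23⁻¹ ≡ 15 (mod 43), so λ ≡ 8·15 ≡ 34.
  x = λ² - 29 - 29 = 1156 - 58 ≡ 23; y = λ·(29 - 23) - 33 ≡ 42. → (23, 42)

(23, 42)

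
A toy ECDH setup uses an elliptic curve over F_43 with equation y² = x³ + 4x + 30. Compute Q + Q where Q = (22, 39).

(13, 0)

tangent at (22, 39): λ = (3·22² + 4)/(2·39) ≡ 37/35. 35⁻¹ ≡ 16 (mod 43), so λ ≡ 37·16 ≡ 33.
  x = λ² - 22 - 22 = 1089 - 44 ≡ 13; y = λ·(22 - 13) - 39 ≡ 0. → (13, 0)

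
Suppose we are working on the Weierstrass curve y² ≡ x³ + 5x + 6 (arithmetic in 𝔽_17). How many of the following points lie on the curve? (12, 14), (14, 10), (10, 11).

3

(12, 14): 14² ≡ 9, rhs ≡ 9 → on.
(14, 10): 10² ≡ 15, rhs ≡ 15 → on.
(10, 11): 11² ≡ 2, rhs ≡ 2 → on.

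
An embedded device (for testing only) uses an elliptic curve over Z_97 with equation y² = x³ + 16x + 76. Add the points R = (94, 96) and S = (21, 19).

(77, 96)

(94, 96) + (21, 19). λ = (19 - 96)/(21 - 94) ≡ 20/24 mod 97. 24⁻¹ ≡ 93 (mod 97), so λ ≡ 17.
  x = λ² - 94 - 21 = 289 - 115 ≡ 77; y = λ·(94 - 77) - 96 ≡ 96. → (77, 96)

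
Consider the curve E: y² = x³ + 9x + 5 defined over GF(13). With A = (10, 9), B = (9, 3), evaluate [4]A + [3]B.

O

First 4A:
Double-and-add on 4 = (100)₂. Start with A = (10, 9) for the leading 1-bit.
double: tangent at (10, 9): λ = (3·10² + 9)/(2·9) ≡ 10/5. 5⁻¹ ≡ 8 (mod 13) since 5·8 = 40 ≡ 1, so λ ≡ 10·8 ≡ 2.
  x = λ² - 10 - 10 = 4 - 20 ≡ 10; y = λ·(10 - 10) - 9 ≡ 4. → (10, 4)
double: tangent at (10, 4): λ = (3·10² + 9)/(2·4) ≡ 10/8. 8⁻¹ ≡ 5 (mod 13), so λ ≡ 10·5 ≡ 11.
  x = λ² - 10 - 10 = 121 - 20 ≡ 10; y = λ·(10 - 10) - 4 ≡ 9. → (10, 9)
4A = (10, 9).
Next 3B:
Repeated addition: build up to 3B.
2B: tangent at (9, 3): λ = (3·9² + 9)/(2·3) ≡ 5/6. 6⁻¹ ≡ 11 (mod 13), so λ ≡ 5·11 ≡ 3.
  x = λ² - 9 - 9 = 9 - 18 ≡ 4; y = λ·(9 - 4) - 3 ≡ 12. → (4, 12)
3B: (4, 12) + (9, 3). λ = (3 - 12)/(9 - 4) ≡ 4/5 mod 13. 5⁻¹ ≡ 8 (mod 13), so λ ≡ 6.
  x = λ² - 4 - 9 = 36 - 13 ≡ 10; y = λ·(4 - 10) - 12 ≡ 4. → (10, 4)
3B = (10, 4).
Finally 4A + 3B:
(10, 9) + (10, 4): same x and y₁ ≡ -y₂, so the sum is O.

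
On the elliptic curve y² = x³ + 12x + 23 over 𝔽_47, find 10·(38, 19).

Write P = (38, 19).
Repeated addition: build up to 10P.
2P: tangent at (38, 19): λ = (3·38² + 12)/(2·19) ≡ 20/38. 38⁻¹ ≡ 26 (mod 47), so λ ≡ 20·26 ≡ 3.
  x = λ² - 38 - 38 = 9 - 76 ≡ 27; y = λ·(38 - 27) - 19 ≡ 14. → (27, 14)
3P: (27, 14) + (38, 19). λ = (19 - 14)/(38 - 27) ≡ 5/11 mod 47. 11⁻¹ ≡ 30 (mod 47) since 11·30 = 330 ≡ 1, so λ ≡ 9.
  x = λ² - 27 - 38 = 81 - 65 ≡ 16; y = λ·(27 - 16) - 14 ≡ 38. → (16, 38)
4P: (16, 38) + (38, 19). λ = (19 - 38)/(38 - 16) ≡ 28/22 mod 47. 22⁻¹ ≡ 15 (mod 47) since 22·15 = 330 ≡ 1, so λ ≡ 44.
  x = λ² - 16 - 38 = 1936 - 54 ≡ 2; y = λ·(16 - 2) - 38 ≡ 14. → (2, 14)
5P: (2, 14) + (38, 19). λ = (19 - 14)/(38 - 2) ≡ 5/36 mod 47. 36⁻¹ ≡ 17 (mod 47), so λ ≡ 38.
  x = λ² - 2 - 38 = 1444 - 40 ≡ 41; y = λ·(2 - 41) - 14 ≡ 8. → (41, 8)
6P: (41, 8) + (38, 19). λ = (19 - 8)/(38 - 41) ≡ 11/44 mod 47. 44⁻¹ ≡ 31 (mod 47), so λ ≡ 12.
  x = λ² - 41 - 38 = 144 - 79 ≡ 18; y = λ·(41 - 18) - 8 ≡ 33. → (18, 33)
7P: (18, 33) + (38, 19). λ = (19 - 33)/(38 - 18) ≡ 33/20 mod 47. 20⁻¹ ≡ 40 (mod 47), so λ ≡ 4.
  x = λ² - 18 - 38 = 16 - 56 ≡ 7; y = λ·(18 - 7) - 33 ≡ 11. → (7, 11)
8P: (7, 11) + (38, 19). λ = (19 - 11)/(38 - 7) ≡ 8/31 mod 47. 31⁻¹ ≡ 44 (mod 47) since 31·44 = 1364 ≡ 1, so λ ≡ 23.
  x = λ² - 7 - 38 = 529 - 45 ≡ 14; y = λ·(7 - 14) - 11 ≡ 16. → (14, 16)
9P: (14, 16) + (38, 19). λ = (19 - 16)/(38 - 14) ≡ 3/24 mod 47. 24⁻¹ ≡ 2 (mod 47) since 24·2 = 48 ≡ 1, so λ ≡ 6.
  x = λ² - 14 - 38 = 36 - 52 ≡ 31; y = λ·(14 - 31) - 16 ≡ 23. → (31, 23)
10P: (31, 23) + (38, 19). λ = (19 - 23)/(38 - 31) ≡ 43/7 mod 47. 7⁻¹ ≡ 27 (mod 47) since 7·27 = 189 ≡ 1, so λ ≡ 33.
  x = λ² - 31 - 38 = 1089 - 69 ≡ 33; y = λ·(31 - 33) - 23 ≡ 5. → (33, 5)

(33, 5)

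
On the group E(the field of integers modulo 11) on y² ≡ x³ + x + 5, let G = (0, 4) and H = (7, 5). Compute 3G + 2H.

First 3G:
Repeated addition: build up to 3G.
2G: tangent at (0, 4): λ = (3·0² + 1)/(2·4) ≡ 1/8. 8⁻¹ ≡ 7 (mod 11) since 8·7 = 56 ≡ 1, so λ ≡ 1·7 ≡ 7.
  x = λ² - 0 - 0 = 49 - 0 ≡ 5; y = λ·(0 - 5) - 4 ≡ 5. → (5, 5)
3G: (5, 5) + (0, 4). λ = (4 - 5)/(0 - 5) ≡ 10/6 mod 11. 6⁻¹ ≡ 2 (mod 11), so λ ≡ 9.
  x = λ² - 5 - 0 = 81 - 5 ≡ 10; y = λ·(5 - 10) - 5 ≡ 5. → (10, 5)
3G = (10, 5).
Next 2H:
Repeated addition: build up to 2H.
2H: tangent at (7, 5): λ = (3·7² + 1)/(2·5) ≡ 5/10. 10⁻¹ ≡ 10 (mod 11), so λ ≡ 5·10 ≡ 6.
  x = λ² - 7 - 7 = 36 - 14 ≡ 0; y = λ·(7 - 0) - 5 ≡ 4. → (0, 4)
2H = (0, 4).
Finally 3G + 2H:
(10, 5) + (0, 4). λ = (4 - 5)/(0 - 10) ≡ 10/1 mod 11. 1⁻¹ ≡ 1 (mod 11), so λ ≡ 10.
  x = λ² - 10 - 0 = 100 - 10 ≡ 2; y = λ·(10 - 2) - 5 ≡ 9. → (2, 9)

(2, 9)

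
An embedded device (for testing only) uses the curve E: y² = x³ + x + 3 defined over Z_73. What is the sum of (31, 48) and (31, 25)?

The two points share x = 31 and their y-coordinates satisfy 48 + 25 ≡ 0 (mod 73), so they are inverses. Their sum is 𝒪.

O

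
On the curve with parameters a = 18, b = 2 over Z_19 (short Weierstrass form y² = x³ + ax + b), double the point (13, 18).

tangent at (13, 18): λ = (3·13² + 18)/(2·18) ≡ 12/17. 17⁻¹ ≡ 9 (mod 19), so λ ≡ 12·9 ≡ 13.
  x = λ² - 13 - 13 = 169 - 26 ≡ 10; y = λ·(13 - 10) - 18 ≡ 2. → (10, 2)

(10, 2)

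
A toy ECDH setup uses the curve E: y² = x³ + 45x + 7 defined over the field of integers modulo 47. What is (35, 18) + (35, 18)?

tangent at (35, 18): λ = (3·35² + 45)/(2·18) ≡ 7/36. 36⁻¹ ≡ 17 (mod 47), so λ ≡ 7·17 ≡ 25.
  x = λ² - 35 - 35 = 625 - 70 ≡ 38; y = λ·(35 - 38) - 18 ≡ 1. → (38, 1)

(38, 1)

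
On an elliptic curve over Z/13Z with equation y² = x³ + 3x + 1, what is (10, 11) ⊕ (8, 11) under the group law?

(10, 11) + (8, 11). λ = (11 - 11)/(8 - 10) ≡ 0/11 mod 13. 11⁻¹ ≡ 6 (mod 13), so λ ≡ 0.
  x = λ² - 10 - 8 = 0 - 18 ≡ 8; y = λ·(10 - 8) - 11 ≡ 2. → (8, 2)

(8, 2)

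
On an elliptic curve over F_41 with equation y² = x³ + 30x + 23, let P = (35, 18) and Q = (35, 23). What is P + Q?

O

The two points share x = 35 and their y-coordinates satisfy 18 + 23 ≡ 0 (mod 41), so they are inverses. Their sum is ∞.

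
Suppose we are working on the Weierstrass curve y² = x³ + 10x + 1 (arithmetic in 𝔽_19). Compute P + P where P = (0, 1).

(6, 7)

tangent at (0, 1): λ = (3·0² + 10)/(2·1) ≡ 10/2. 2⁻¹ ≡ 10 (mod 19), so λ ≡ 10·10 ≡ 5.
  x = λ² - 0 - 0 = 25 - 0 ≡ 6; y = λ·(0 - 6) - 1 ≡ 7. → (6, 7)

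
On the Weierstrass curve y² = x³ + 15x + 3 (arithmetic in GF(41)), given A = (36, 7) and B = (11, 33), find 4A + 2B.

(23, 16)

First 4A:
Double-and-add on 4 = (100)₂. Start with A = (36, 7) for the leading 1-bit.
double: tangent at (36, 7): λ = (3·36² + 15)/(2·7) ≡ 8/14. 14⁻¹ ≡ 3 (mod 41), so λ ≡ 8·3 ≡ 24.
  x = λ² - 36 - 36 = 576 - 72 ≡ 12; y = λ·(36 - 12) - 7 ≡ 36. → (12, 36)
double: tangent at (12, 36): λ = (3·12² + 15)/(2·36) ≡ 37/31. 31⁻¹ ≡ 4 (mod 41), so λ ≡ 37·4 ≡ 25.
  x = λ² - 12 - 12 = 625 - 24 ≡ 27; y = λ·(12 - 27) - 36 ≡ 40. → (27, 40)
4A = (27, 40).
Next 2B:
Repeated addition: build up to 2B.
2B: tangent at (11, 33): λ = (3·11² + 15)/(2·33) ≡ 9/25. 25⁻¹ ≡ 23 (mod 41) since 25·23 = 575 ≡ 1, so λ ≡ 9·23 ≡ 2.
  x = λ² - 11 - 11 = 4 - 22 ≡ 23; y = λ·(11 - 23) - 33 ≡ 25. → (23, 25)
2B = (23, 25).
Finally 4A + 2B:
(27, 40) + (23, 25). λ = (25 - 40)/(23 - 27) ≡ 26/37 mod 41. 37⁻¹ ≡ 10 (mod 41), so λ ≡ 14.
  x = λ² - 27 - 23 = 196 - 50 ≡ 23; y = λ·(27 - 23) - 40 ≡ 16. → (23, 16)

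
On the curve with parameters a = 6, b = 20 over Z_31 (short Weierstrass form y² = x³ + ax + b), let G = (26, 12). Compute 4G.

(5, 12)

Repeated addition: build up to 4G.
2G: tangent at (26, 12): λ = (3·26² + 6)/(2·12) ≡ 19/24. 24⁻¹ ≡ 22 (mod 31), so λ ≡ 19·22 ≡ 15.
  x = λ² - 26 - 26 = 225 - 52 ≡ 18; y = λ·(26 - 18) - 12 ≡ 15. → (18, 15)
3G: (18, 15) + (26, 12). λ = (12 - 15)/(26 - 18) ≡ 28/8 mod 31. 8⁻¹ ≡ 4 (mod 31), so λ ≡ 19.
  x = λ² - 18 - 26 = 361 - 44 ≡ 7; y = λ·(18 - 7) - 15 ≡ 8. → (7, 8)
4G: (7, 8) + (26, 12). λ = (12 - 8)/(26 - 7) ≡ 4/19 mod 31. 19⁻¹ ≡ 18 (mod 31), so λ ≡ 10.
  x = λ² - 7 - 26 = 100 - 33 ≡ 5; y = λ·(7 - 5) - 8 ≡ 12. → (5, 12)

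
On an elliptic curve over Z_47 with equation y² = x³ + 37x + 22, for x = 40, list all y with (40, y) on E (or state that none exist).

x³ + 37x + 22 = 65502 ≡ 31 (mod 47).
31 is a non-residue mod 47; no y exists.

none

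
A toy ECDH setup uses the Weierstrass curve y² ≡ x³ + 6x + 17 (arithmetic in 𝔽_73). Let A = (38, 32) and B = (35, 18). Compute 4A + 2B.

O

First 4A:
Double-and-add on 4 = (100)₂. Start with A = (38, 32) for the leading 1-bit.
double: tangent at (38, 32): λ = (3·38² + 6)/(2·32) ≡ 31/64. 64⁻¹ ≡ 8 (mod 73) since 64·8 = 512 ≡ 1, so λ ≡ 31·8 ≡ 29.
  x = λ² - 38 - 38 = 841 - 76 ≡ 35; y = λ·(38 - 35) - 32 ≡ 55. → (35, 55)
double: tangent at (35, 55): λ = (3·35² + 6)/(2·55) ≡ 31/37. 37⁻¹ ≡ 2 (mod 73), so λ ≡ 31·2 ≡ 62.
  x = λ² - 35 - 35 = 3844 - 70 ≡ 51; y = λ·(35 - 51) - 55 ≡ 48. → (51, 48)
4A = (51, 48).
Next 2B:
Repeated addition: build up to 2B.
2B: tangent at (35, 18): λ = (3·35² + 6)/(2·18) ≡ 31/36. 36⁻¹ ≡ 71 (mod 73) since 36·71 = 2556 ≡ 1, so λ ≡ 31·71 ≡ 11.
  x = λ² - 35 - 35 = 121 - 70 ≡ 51; y = λ·(35 - 51) - 18 ≡ 25. → (51, 25)
2B = (51, 25).
Finally 4A + 2B:
(51, 48) + (51, 25): same x and y₁ ≡ -y₂, so the sum is the point at infinity.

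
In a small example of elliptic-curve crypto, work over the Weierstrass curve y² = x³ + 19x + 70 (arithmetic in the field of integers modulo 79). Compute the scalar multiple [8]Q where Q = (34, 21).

(17, 31)

Double-and-add on 8 = (1000)₂. Start with Q = (34, 21) for the leading 1-bit.
double: tangent at (34, 21): λ = (3·34² + 19)/(2·21) ≡ 11/42. 42⁻¹ ≡ 32 (mod 79) since 42·32 = 1344 ≡ 1, so λ ≡ 11·32 ≡ 36.
  x = λ² - 34 - 34 = 1296 - 68 ≡ 43; y = λ·(34 - 43) - 21 ≡ 50. → (43, 50)
double: tangent at (43, 50): λ = (3·43² + 19)/(2·50) ≡ 36/21. 21⁻¹ ≡ 64 (mod 79), so λ ≡ 36·64 ≡ 13.
  x = λ² - 43 - 43 = 169 - 86 ≡ 4; y = λ·(43 - 4) - 50 ≡ 62. → (4, 62)
double: tangent at (4, 62): λ = (3·4² + 19)/(2·62) ≡ 67/45. 45⁻¹ ≡ 72 (mod 79), so λ ≡ 67·72 ≡ 5.
  x = λ² - 4 - 4 = 25 - 8 ≡ 17; y = λ·(4 - 17) - 62 ≡ 31. → (17, 31)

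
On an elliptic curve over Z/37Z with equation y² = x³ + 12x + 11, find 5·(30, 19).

Write P = (30, 19).
Repeated addition: build up to 5P.
2P: tangent at (30, 19): λ = (3·30² + 12)/(2·19) ≡ 11/1. 1⁻¹ ≡ 1 (mod 37) since 1·1 = 1 ≡ 1, so λ ≡ 11·1 ≡ 11.
  x = λ² - 30 - 30 = 121 - 60 ≡ 24; y = λ·(30 - 24) - 19 ≡ 10. → (24, 10)
3P: (24, 10) + (30, 19). λ = (19 - 10)/(30 - 24) ≡ 9/6 mod 37. 6⁻¹ ≡ 31 (mod 37), so λ ≡ 20.
  x = λ² - 24 - 30 = 400 - 54 ≡ 13; y = λ·(24 - 13) - 10 ≡ 25. → (13, 25)
4P: (13, 25) + (30, 19). λ = (19 - 25)/(30 - 13) ≡ 31/17 mod 37. 17⁻¹ ≡ 24 (mod 37), so λ ≡ 4.
  x = λ² - 13 - 30 = 16 - 43 ≡ 10; y = λ·(13 - 10) - 25 ≡ 24. → (10, 24)
5P: (10, 24) + (30, 19). λ = (19 - 24)/(30 - 10) ≡ 32/20 mod 37. 20⁻¹ ≡ 13 (mod 37) since 20·13 = 260 ≡ 1, so λ ≡ 9.
  x = λ² - 10 - 30 = 81 - 40 ≡ 4; y = λ·(10 - 4) - 24 ≡ 30. → (4, 30)

(4, 30)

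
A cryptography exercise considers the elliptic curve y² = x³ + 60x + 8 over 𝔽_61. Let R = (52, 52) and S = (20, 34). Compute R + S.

(52, 52) + (20, 34). λ = (34 - 52)/(20 - 52) ≡ 43/29 mod 61. 29⁻¹ ≡ 40 (mod 61) since 29·40 = 1160 ≡ 1, so λ ≡ 12.
  x = λ² - 52 - 20 = 144 - 72 ≡ 11; y = λ·(52 - 11) - 52 ≡ 13. → (11, 13)

(11, 13)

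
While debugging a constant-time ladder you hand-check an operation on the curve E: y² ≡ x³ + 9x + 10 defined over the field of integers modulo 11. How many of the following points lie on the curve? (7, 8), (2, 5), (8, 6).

(7, 8): 8² ≡ 9, rhs ≡ 9 → on.
(2, 5): 5² ≡ 3, rhs ≡ 3 → on.
(8, 6): 6² ≡ 3, rhs ≡ 0 → off.

2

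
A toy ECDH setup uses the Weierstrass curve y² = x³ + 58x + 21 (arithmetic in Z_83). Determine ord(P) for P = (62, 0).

2P: (62, 0) + (62, 0): same x and y₁ ≡ -y₂, so the sum is the point at infinity.
2P = the point at infinity, so the order is 2.

2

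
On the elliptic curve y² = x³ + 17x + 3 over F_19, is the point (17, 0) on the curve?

y² = 0² ≡ 0; x³ + 17x + 3 = 5205 ≡ 18 (mod 19). 0 ≠ 18.

no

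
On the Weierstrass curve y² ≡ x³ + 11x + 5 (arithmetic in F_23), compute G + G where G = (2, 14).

tangent at (2, 14): λ = (3·2² + 11)/(2·14) ≡ 0/5. 5⁻¹ ≡ 14 (mod 23), so λ ≡ 0·14 ≡ 0.
  x = λ² - 2 - 2 = 0 - 4 ≡ 19; y = λ·(2 - 19) - 14 ≡ 9. → (19, 9)

(19, 9)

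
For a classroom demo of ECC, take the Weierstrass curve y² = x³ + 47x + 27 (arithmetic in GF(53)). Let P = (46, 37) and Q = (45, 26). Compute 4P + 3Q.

(20, 40)

First 4P:
Repeated addition: build up to 4P.
2P: tangent at (46, 37): λ = (3·46² + 47)/(2·37) ≡ 35/21. 21⁻¹ ≡ 48 (mod 53), so λ ≡ 35·48 ≡ 37.
  x = λ² - 46 - 46 = 1369 - 92 ≡ 5; y = λ·(46 - 5) - 37 ≡ 49. → (5, 49)
3P: (5, 49) + (46, 37). λ = (37 - 49)/(46 - 5) ≡ 41/41 mod 53. 41⁻¹ ≡ 22 (mod 53), so λ ≡ 1.
  x = λ² - 5 - 46 = 1 - 51 ≡ 3; y = λ·(5 - 3) - 49 ≡ 6. → (3, 6)
4P: (3, 6) + (46, 37). λ = (37 - 6)/(46 - 3) ≡ 31/43 mod 53. 43⁻¹ ≡ 37 (mod 53), so λ ≡ 34.
  x = λ² - 3 - 46 = 1156 - 49 ≡ 47; y = λ·(3 - 47) - 6 ≡ 35. → (47, 35)
4P = (47, 35).
Next 3Q:
Repeated addition: build up to 3Q.
2Q: tangent at (45, 26): λ = (3·45² + 47)/(2·26) ≡ 27/52. 52⁻¹ ≡ 52 (mod 53), so λ ≡ 27·52 ≡ 26.
  x = λ² - 45 - 45 = 676 - 90 ≡ 3; y = λ·(45 - 3) - 26 ≡ 6. → (3, 6)
3Q: (3, 6) + (45, 26). λ = (26 - 6)/(45 - 3) ≡ 20/42 mod 53. 42⁻¹ ≡ 24 (mod 53), so λ ≡ 3.
  x = λ² - 3 - 45 = 9 - 48 ≡ 14; y = λ·(3 - 14) - 6 ≡ 14. → (14, 14)
3Q = (14, 14).
Finally 4P + 3Q:
(47, 35) + (14, 14). λ = (14 - 35)/(14 - 47) ≡ 32/20 mod 53. 20⁻¹ ≡ 8 (mod 53), so λ ≡ 44.
  x = λ² - 47 - 14 = 1936 - 61 ≡ 20; y = λ·(47 - 20) - 35 ≡ 40. → (20, 40)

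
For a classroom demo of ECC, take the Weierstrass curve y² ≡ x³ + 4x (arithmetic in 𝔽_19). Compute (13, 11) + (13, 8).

The two points share x = 13 and their y-coordinates satisfy 11 + 8 ≡ 0 (mod 19), so they are inverses. Their sum is ∞.

O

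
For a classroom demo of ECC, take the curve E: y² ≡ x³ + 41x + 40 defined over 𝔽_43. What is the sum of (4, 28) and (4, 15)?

O

The two points share x = 4 and their y-coordinates satisfy 28 + 15 ≡ 0 (mod 43), so they are inverses. Their sum is ∞.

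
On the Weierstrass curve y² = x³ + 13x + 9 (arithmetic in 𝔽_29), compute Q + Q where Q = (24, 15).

(11, 27)

tangent at (24, 15): λ = (3·24² + 13)/(2·15) ≡ 1/1. 1⁻¹ ≡ 1 (mod 29), so λ ≡ 1·1 ≡ 1.
  x = λ² - 24 - 24 = 1 - 48 ≡ 11; y = λ·(24 - 11) - 15 ≡ 27. → (11, 27)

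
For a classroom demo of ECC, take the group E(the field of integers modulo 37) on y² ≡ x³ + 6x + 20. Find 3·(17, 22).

(27, 25)

Write G = (17, 22).
Repeated addition: build up to 3G.
2G: tangent at (17, 22): λ = (3·17² + 6)/(2·22) ≡ 22/7. 7⁻¹ ≡ 16 (mod 37), so λ ≡ 22·16 ≡ 19.
  x = λ² - 17 - 17 = 361 - 34 ≡ 31; y = λ·(17 - 31) - 22 ≡ 8. → (31, 8)
3G: (31, 8) + (17, 22). λ = (22 - 8)/(17 - 31) ≡ 14/23 mod 37. 23⁻¹ ≡ 29 (mod 37), so λ ≡ 36.
  x = λ² - 31 - 17 = 1296 - 48 ≡ 27; y = λ·(31 - 27) - 8 ≡ 25. → (27, 25)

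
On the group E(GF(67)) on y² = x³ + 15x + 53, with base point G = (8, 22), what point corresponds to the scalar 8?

Repeated addition: build up to 8G.
2G: tangent at (8, 22): λ = (3·8² + 15)/(2·22) ≡ 6/44. 44⁻¹ ≡ 32 (mod 67) since 44·32 = 1408 ≡ 1, so λ ≡ 6·32 ≡ 58.
  x = λ² - 8 - 8 = 3364 - 16 ≡ 65; y = λ·(8 - 65) - 22 ≡ 22. → (65, 22)
3G: (65, 22) + (8, 22). λ = (22 - 22)/(8 - 65) ≡ 0/10 mod 67. 10⁻¹ ≡ 47 (mod 67), so λ ≡ 0.
  x = λ² - 65 - 8 = 0 - 73 ≡ 61; y = λ·(65 - 61) - 22 ≡ 45. → (61, 45)
4G: (61, 45) + (8, 22). λ = (22 - 45)/(8 - 61) ≡ 44/14 mod 67. 14⁻¹ ≡ 24 (mod 67), so λ ≡ 51.
  x = λ² - 61 - 8 = 2601 - 69 ≡ 53; y = λ·(61 - 53) - 45 ≡ 28. → (53, 28)
5G: (53, 28) + (8, 22). λ = (22 - 28)/(8 - 53) ≡ 61/22 mod 67. 22⁻¹ ≡ 64 (mod 67) since 22·64 = 1408 ≡ 1, so λ ≡ 18.
  x = λ² - 53 - 8 = 324 - 61 ≡ 62; y = λ·(53 - 62) - 28 ≡ 11. → (62, 11)
6G: (62, 11) + (8, 22). λ = (22 - 11)/(8 - 62) ≡ 11/13 mod 67. 13⁻¹ ≡ 31 (mod 67), so λ ≡ 6.
  x = λ² - 62 - 8 = 36 - 70 ≡ 33; y = λ·(62 - 33) - 11 ≡ 29. → (33, 29)
7G: (33, 29) + (8, 22). λ = (22 - 29)/(8 - 33) ≡ 60/42 mod 67. 42⁻¹ ≡ 8 (mod 67) since 42·8 = 336 ≡ 1, so λ ≡ 11.
  x = λ² - 33 - 8 = 121 - 41 ≡ 13; y = λ·(33 - 13) - 29 ≡ 57. → (13, 57)
8G: (13, 57) + (8, 22). λ = (22 - 57)/(8 - 13) ≡ 32/62 mod 67. 62⁻¹ ≡ 40 (mod 67), so λ ≡ 7.
  x = λ² - 13 - 8 = 49 - 21 ≡ 28; y = λ·(13 - 28) - 57 ≡ 39. → (28, 39)

(28, 39)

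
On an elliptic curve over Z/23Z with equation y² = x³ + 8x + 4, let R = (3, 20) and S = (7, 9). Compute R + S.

(3, 20) + (7, 9). λ = (9 - 20)/(7 - 3) ≡ 12/4 mod 23. 4⁻¹ ≡ 6 (mod 23), so λ ≡ 3.
  x = λ² - 3 - 7 = 9 - 10 ≡ 22; y = λ·(3 - 22) - 20 ≡ 15. → (22, 15)

(22, 15)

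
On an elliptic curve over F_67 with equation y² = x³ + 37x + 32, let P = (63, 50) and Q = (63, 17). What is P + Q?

The two points share x = 63 and their y-coordinates satisfy 50 + 17 ≡ 0 (mod 67), so they are inverses. Their sum is 𝒪.

O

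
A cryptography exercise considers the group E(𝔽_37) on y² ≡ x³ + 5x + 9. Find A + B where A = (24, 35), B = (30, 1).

(24, 35) + (30, 1). λ = (1 - 35)/(30 - 24) ≡ 3/6 mod 37. 6⁻¹ ≡ 31 (mod 37), so λ ≡ 19.
  x = λ² - 24 - 30 = 361 - 54 ≡ 11; y = λ·(24 - 11) - 35 ≡ 27. → (11, 27)

(11, 27)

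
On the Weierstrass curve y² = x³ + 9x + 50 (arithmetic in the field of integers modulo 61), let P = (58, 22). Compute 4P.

(13, 30)

Double-and-add on 4 = (100)₂. Start with P = (58, 22) for the leading 1-bit.
double: tangent at (58, 22): λ = (3·58² + 9)/(2·22) ≡ 36/44. 44⁻¹ ≡ 43 (mod 61), so λ ≡ 36·43 ≡ 23.
  x = λ² - 58 - 58 = 529 - 116 ≡ 47; y = λ·(58 - 47) - 22 ≡ 48. → (47, 48)
double: tangent at (47, 48): λ = (3·47² + 9)/(2·48) ≡ 48/35. 35⁻¹ ≡ 7 (mod 61), so λ ≡ 48·7 ≡ 31.
  x = λ² - 47 - 47 = 961 - 94 ≡ 13; y = λ·(47 - 13) - 48 ≡ 30. → (13, 30)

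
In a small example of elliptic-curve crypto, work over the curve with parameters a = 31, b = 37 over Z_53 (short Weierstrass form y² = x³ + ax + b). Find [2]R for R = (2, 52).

tangent at (2, 52): λ = (3·2² + 31)/(2·52) ≡ 43/51. 51⁻¹ ≡ 26 (mod 53), so λ ≡ 43·26 ≡ 5.
  x = λ² - 2 - 2 = 25 - 4 ≡ 21; y = λ·(2 - 21) - 52 ≡ 12. → (21, 12)

(21, 12)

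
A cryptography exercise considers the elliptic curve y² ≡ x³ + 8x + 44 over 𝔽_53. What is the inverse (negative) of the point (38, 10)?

-(38, 10) = (38, -10 mod 53) = (38, 43).

(38, 43)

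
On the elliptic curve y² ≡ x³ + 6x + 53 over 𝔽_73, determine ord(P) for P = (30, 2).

2P: tangent at (30, 2): λ = (3·30² + 6)/(2·2) ≡ 5/4. 4⁻¹ ≡ 55 (mod 73), so λ ≡ 5·55 ≡ 56.
  x = λ² - 30 - 30 = 3136 - 60 ≡ 10; y = λ·(30 - 10) - 2 ≡ 23. → (10, 23)
3P: (10, 23) + (30, 2). λ = (2 - 23)/(30 - 10) ≡ 52/20 mod 73. 20⁻¹ ≡ 11 (mod 73), so λ ≡ 61.
  x = λ² - 10 - 30 = 3721 - 40 ≡ 31; y = λ·(10 - 31) - 23 ≡ 10. → (31, 10)
4P: (31, 10) + (30, 2). λ = (2 - 10)/(30 - 31) ≡ 65/72 mod 73. 72⁻¹ ≡ 72 (mod 73) since 72·72 = 5184 ≡ 1, so λ ≡ 8.
  x = λ² - 31 - 30 = 64 - 61 ≡ 3; y = λ·(31 - 3) - 10 ≡ 68. → (3, 68)
5P: (3, 68) + (30, 2). λ = (2 - 68)/(30 - 3) ≡ 7/27 mod 73. 27⁻¹ ≡ 46 (mod 73), so λ ≡ 30.
  x = λ² - 3 - 30 = 900 - 33 ≡ 64; y = λ·(3 - 64) - 68 ≡ 0. → (64, 0)
6P: (64, 0) + (30, 2). λ = (2 - 0)/(30 - 64) ≡ 2/39 mod 73. 39⁻¹ ≡ 15 (mod 73), so λ ≡ 30.
  x = λ² - 64 - 30 = 900 - 94 ≡ 3; y = λ·(64 - 3) - 0 ≡ 5. → (3, 5)
7P: (3, 5) + (30, 2). λ = (2 - 5)/(30 - 3) ≡ 70/27 mod 73. 27⁻¹ ≡ 46 (mod 73) since 27·46 = 1242 ≡ 1, so λ ≡ 8.
  x = λ² - 3 - 30 = 64 - 33 ≡ 31; y = λ·(3 - 31) - 5 ≡ 63. → (31, 63)
8P: (31, 63) + (30, 2). λ = (2 - 63)/(30 - 31) ≡ 12/72 mod 73. 72⁻¹ ≡ 72 (mod 73), so λ ≡ 61.
  x = λ² - 31 - 30 = 3721 - 61 ≡ 10; y = λ·(31 - 10) - 63 ≡ 50. → (10, 50)
9P: (10, 50) + (30, 2). λ = (2 - 50)/(30 - 10) ≡ 25/20 mod 73. 20⁻¹ ≡ 11 (mod 73), so λ ≡ 56.
  x = λ² - 10 - 30 = 3136 - 40 ≡ 30; y = λ·(10 - 30) - 50 ≡ 71. → (30, 71)
10P: (30, 71) + (30, 2): same x and y₁ ≡ -y₂, so the sum is the point at infinity.
10P = the point at infinity, so the order is 10.

10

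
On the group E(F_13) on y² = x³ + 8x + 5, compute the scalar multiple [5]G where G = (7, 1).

(7, 1)

Double-and-add on 5 = (101)₂. Start with G = (7, 1) for the leading 1-bit.
double: tangent at (7, 1): λ = (3·7² + 8)/(2·1) ≡ 12/2. 2⁻¹ ≡ 7 (mod 13), so λ ≡ 12·7 ≡ 6.
  x = λ² - 7 - 7 = 36 - 14 ≡ 9; y = λ·(7 - 9) - 1 ≡ 0. → (9, 0)
double: (9, 0) + (9, 0): same x and y₁ ≡ -y₂, so the sum is O.
add G: O + (7, 1) = (7, 1) (identity).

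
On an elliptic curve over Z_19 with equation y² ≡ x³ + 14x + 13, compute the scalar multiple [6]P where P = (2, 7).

Double-and-add on 6 = (110)₂. Start with P = (2, 7) for the leading 1-bit.
double: tangent at (2, 7): λ = (3·2² + 14)/(2·7) ≡ 7/14. 14⁻¹ ≡ 15 (mod 19) since 14·15 = 210 ≡ 1, so λ ≡ 7·15 ≡ 10.
  x = λ² - 2 - 2 = 100 - 4 ≡ 1; y = λ·(2 - 1) - 7 ≡ 3. → (1, 3)
add P: (1, 3) + (2, 7). λ = (7 - 3)/(2 - 1) ≡ 4/1 mod 19. 1⁻¹ ≡ 1 (mod 19), so λ ≡ 4.
  x = λ² - 1 - 2 = 16 - 3 ≡ 13; y = λ·(1 - 13) - 3 ≡ 6. → (13, 6)
double: tangent at (13, 6): λ = (3·13² + 14)/(2·6) ≡ 8/12. 12⁻¹ ≡ 8 (mod 19) since 12·8 = 96 ≡ 1, so λ ≡ 8·8 ≡ 7.
  x = λ² - 13 - 13 = 49 - 26 ≡ 4; y = λ·(13 - 4) - 6 ≡ 0. → (4, 0)

(4, 0)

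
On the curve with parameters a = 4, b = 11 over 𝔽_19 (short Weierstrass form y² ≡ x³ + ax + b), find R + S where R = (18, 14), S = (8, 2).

(18, 14) + (8, 2). λ = (2 - 14)/(8 - 18) ≡ 7/9 mod 19. 9⁻¹ ≡ 17 (mod 19), so λ ≡ 5.
  x = λ² - 18 - 8 = 25 - 26 ≡ 18; y = λ·(18 - 18) - 14 ≡ 5. → (18, 5)

(18, 5)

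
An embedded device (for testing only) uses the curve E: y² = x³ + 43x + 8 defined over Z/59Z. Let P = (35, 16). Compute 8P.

(7, 48)

Double-and-add on 8 = (1000)₂. Start with P = (35, 16) for the leading 1-bit.
double: tangent at (35, 16): λ = (3·35² + 43)/(2·16) ≡ 1/32. 32⁻¹ ≡ 24 (mod 59), so λ ≡ 1·24 ≡ 24.
  x = λ² - 35 - 35 = 576 - 70 ≡ 34; y = λ·(35 - 34) - 16 ≡ 8. → (34, 8)
double: tangent at (34, 8): λ = (3·34² + 43)/(2·8) ≡ 30/16. 16⁻¹ ≡ 48 (mod 59), so λ ≡ 30·48 ≡ 24.
  x = λ² - 34 - 34 = 576 - 68 ≡ 36; y = λ·(34 - 36) - 8 ≡ 3. → (36, 3)
double: tangent at (36, 3): λ = (3·36² + 43)/(2·3) ≡ 37/6. 6⁻¹ ≡ 10 (mod 59), so λ ≡ 37·10 ≡ 16.
  x = λ² - 36 - 36 = 256 - 72 ≡ 7; y = λ·(36 - 7) - 3 ≡ 48. → (7, 48)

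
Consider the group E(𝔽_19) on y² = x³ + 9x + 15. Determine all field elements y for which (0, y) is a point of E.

none

x³ + 9x + 15 = 15 ≡ 15 (mod 19).
15 is a non-residue mod 19; no y exists.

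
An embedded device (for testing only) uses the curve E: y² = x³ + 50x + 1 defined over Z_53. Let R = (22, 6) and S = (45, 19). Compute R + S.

(29, 20)

(22, 6) + (45, 19). λ = (19 - 6)/(45 - 22) ≡ 13/23 mod 53. 23⁻¹ ≡ 30 (mod 53) since 23·30 = 690 ≡ 1, so λ ≡ 19.
  x = λ² - 22 - 45 = 361 - 67 ≡ 29; y = λ·(22 - 29) - 6 ≡ 20. → (29, 20)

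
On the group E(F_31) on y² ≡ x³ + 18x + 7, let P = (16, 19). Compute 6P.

(19, 27)

Double-and-add on 6 = (110)₂. Start with P = (16, 19) for the leading 1-bit.
double: tangent at (16, 19): λ = (3·16² + 18)/(2·19) ≡ 11/7. 7⁻¹ ≡ 9 (mod 31), so λ ≡ 11·9 ≡ 6.
  x = λ² - 16 - 16 = 36 - 32 ≡ 4; y = λ·(16 - 4) - 19 ≡ 22. → (4, 22)
add P: (4, 22) + (16, 19). λ = (19 - 22)/(16 - 4) ≡ 28/12 mod 31. 12⁻¹ ≡ 13 (mod 31), so λ ≡ 23.
  x = λ² - 4 - 16 = 529 - 20 ≡ 13; y = λ·(4 - 13) - 22 ≡ 19. → (13, 19)
double: tangent at (13, 19): λ = (3·13² + 18)/(2·19) ≡ 29/7. 7⁻¹ ≡ 9 (mod 31), so λ ≡ 29·9 ≡ 13.
  x = λ² - 13 - 13 = 169 - 26 ≡ 19; y = λ·(13 - 19) - 19 ≡ 27. → (19, 27)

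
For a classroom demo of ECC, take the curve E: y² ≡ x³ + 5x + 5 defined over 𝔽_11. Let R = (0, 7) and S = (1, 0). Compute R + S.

(4, 10)

(0, 7) + (1, 0). λ = (0 - 7)/(1 - 0) ≡ 4/1 mod 11. 1⁻¹ ≡ 1 (mod 11), so λ ≡ 4.
  x = λ² - 0 - 1 = 16 - 1 ≡ 4; y = λ·(0 - 4) - 7 ≡ 10. → (4, 10)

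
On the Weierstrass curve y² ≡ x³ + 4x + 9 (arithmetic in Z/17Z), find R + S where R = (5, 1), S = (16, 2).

(5, 16)

(5, 1) + (16, 2). λ = (2 - 1)/(16 - 5) ≡ 1/11 mod 17. 11⁻¹ ≡ 14 (mod 17), so λ ≡ 14.
  x = λ² - 5 - 16 = 196 - 21 ≡ 5; y = λ·(5 - 5) - 1 ≡ 16. → (5, 16)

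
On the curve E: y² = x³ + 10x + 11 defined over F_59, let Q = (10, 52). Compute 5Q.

Double-and-add on 5 = (101)₂. Start with Q = (10, 52) for the leading 1-bit.
double: tangent at (10, 52): λ = (3·10² + 10)/(2·52) ≡ 15/45. 45⁻¹ ≡ 21 (mod 59) since 45·21 = 945 ≡ 1, so λ ≡ 15·21 ≡ 20.
  x = λ² - 10 - 10 = 400 - 20 ≡ 26; y = λ·(10 - 26) - 52 ≡ 41. → (26, 41)
double: tangent at (26, 41): λ = (3·26² + 10)/(2·41) ≡ 32/23. 23⁻¹ ≡ 18 (mod 59), so λ ≡ 32·18 ≡ 45.
  x = λ² - 26 - 26 = 2025 - 52 ≡ 26; y = λ·(26 - 26) - 41 ≡ 18. → (26, 18)
add Q: (26, 18) + (10, 52). λ = (52 - 18)/(10 - 26) ≡ 34/43 mod 59. 43⁻¹ ≡ 11 (mod 59) since 43·11 = 473 ≡ 1, so λ ≡ 20.
  x = λ² - 26 - 10 = 400 - 36 ≡ 10; y = λ·(26 - 10) - 18 ≡ 7. → (10, 7)

(10, 7)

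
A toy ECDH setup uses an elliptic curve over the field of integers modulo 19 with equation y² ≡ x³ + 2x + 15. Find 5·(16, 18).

(16, 18)

Write G = (16, 18).
Double-and-add on 5 = (101)₂. Start with G = (16, 18) for the leading 1-bit.
double: tangent at (16, 18): λ = (3·16² + 2)/(2·18) ≡ 10/17. 17⁻¹ ≡ 9 (mod 19), so λ ≡ 10·9 ≡ 14.
  x = λ² - 16 - 16 = 196 - 32 ≡ 12; y = λ·(16 - 12) - 18 ≡ 0. → (12, 0)
double: (12, 0) + (12, 0): same x and y₁ ≡ -y₂, so the sum is the point at infinity.
add G: the point at infinity + (16, 18) = (16, 18) (identity).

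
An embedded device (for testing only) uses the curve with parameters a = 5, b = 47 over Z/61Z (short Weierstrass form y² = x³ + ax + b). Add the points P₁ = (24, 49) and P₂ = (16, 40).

(48, 46)

(24, 49) + (16, 40). λ = (40 - 49)/(16 - 24) ≡ 52/53 mod 61. 53⁻¹ ≡ 38 (mod 61) since 53·38 = 2014 ≡ 1, so λ ≡ 24.
  x = λ² - 24 - 16 = 576 - 40 ≡ 48; y = λ·(24 - 48) - 49 ≡ 46. → (48, 46)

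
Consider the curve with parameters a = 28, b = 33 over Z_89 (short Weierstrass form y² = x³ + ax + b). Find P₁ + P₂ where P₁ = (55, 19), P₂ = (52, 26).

(55, 19) + (52, 26). λ = (26 - 19)/(52 - 55) ≡ 7/86 mod 89. 86⁻¹ ≡ 59 (mod 89) since 86·59 = 5074 ≡ 1, so λ ≡ 57.
  x = λ² - 55 - 52 = 3249 - 107 ≡ 27; y = λ·(55 - 27) - 19 ≡ 64. → (27, 64)

(27, 64)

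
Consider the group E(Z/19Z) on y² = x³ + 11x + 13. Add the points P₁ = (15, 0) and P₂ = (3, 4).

(18, 1)

(15, 0) + (3, 4). λ = (4 - 0)/(3 - 15) ≡ 4/7 mod 19. 7⁻¹ ≡ 11 (mod 19) since 7·11 = 77 ≡ 1, so λ ≡ 6.
  x = λ² - 15 - 3 = 36 - 18 ≡ 18; y = λ·(15 - 18) - 0 ≡ 1. → (18, 1)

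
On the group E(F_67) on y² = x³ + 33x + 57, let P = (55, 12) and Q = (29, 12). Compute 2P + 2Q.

First 2P:
Repeated addition: build up to 2P.
2P: tangent at (55, 12): λ = (3·55² + 33)/(2·12) ≡ 63/24. 24⁻¹ ≡ 14 (mod 67), so λ ≡ 63·14 ≡ 11.
  x = λ² - 55 - 55 = 121 - 110 ≡ 11; y = λ·(55 - 11) - 12 ≡ 3. → (11, 3)
2P = (11, 3).
Next 2Q:
Repeated addition: build up to 2Q.
2Q: tangent at (29, 12): λ = (3·29² + 33)/(2·12) ≡ 10/24. 24⁻¹ ≡ 14 (mod 67), so λ ≡ 10·14 ≡ 6.
  x = λ² - 29 - 29 = 36 - 58 ≡ 45; y = λ·(29 - 45) - 12 ≡ 26. → (45, 26)
2Q = (45, 26).
Finally 2P + 2Q:
(11, 3) + (45, 26). λ = (26 - 3)/(45 - 11) ≡ 23/34 mod 67. 34⁻¹ ≡ 2 (mod 67) since 34·2 = 68 ≡ 1, so λ ≡ 46.
  x = λ² - 11 - 45 = 2116 - 56 ≡ 50; y = λ·(11 - 50) - 3 ≡ 12. → (50, 12)

(50, 12)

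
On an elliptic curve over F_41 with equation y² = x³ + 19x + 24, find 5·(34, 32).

(23, 0)

Write G = (34, 32).
Double-and-add on 5 = (101)₂. Start with G = (34, 32) for the leading 1-bit.
double: tangent at (34, 32): λ = (3·34² + 19)/(2·32) ≡ 2/23. 23⁻¹ ≡ 25 (mod 41) since 23·25 = 575 ≡ 1, so λ ≡ 2·25 ≡ 9.
  x = λ² - 34 - 34 = 81 - 68 ≡ 13; y = λ·(34 - 13) - 32 ≡ 34. → (13, 34)
double: tangent at (13, 34): λ = (3·13² + 19)/(2·34) ≡ 34/27. 27⁻¹ ≡ 38 (mod 41), so λ ≡ 34·38 ≡ 21.
  x = λ² - 13 - 13 = 441 - 26 ≡ 5; y = λ·(13 - 5) - 34 ≡ 11. → (5, 11)
add G: (5, 11) + (34, 32). λ = (32 - 11)/(34 - 5) ≡ 21/29 mod 41. 29⁻¹ ≡ 17 (mod 41), so λ ≡ 29.
  x = λ² - 5 - 34 = 841 - 39 ≡ 23; y = λ·(5 - 23) - 11 ≡ 0. → (23, 0)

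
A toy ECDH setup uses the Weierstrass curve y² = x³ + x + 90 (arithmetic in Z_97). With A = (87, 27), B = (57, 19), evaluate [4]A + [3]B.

First 4A:
Repeated addition: build up to 4A.
2A: tangent at (87, 27): λ = (3·87² + 1)/(2·27) ≡ 10/54. 54⁻¹ ≡ 9 (mod 97) since 54·9 = 486 ≡ 1, so λ ≡ 10·9 ≡ 90.
  x = λ² - 87 - 87 = 8100 - 174 ≡ 69; y = λ·(87 - 69) - 27 ≡ 41. → (69, 41)
3A: (69, 41) + (87, 27). λ = (27 - 41)/(87 - 69) ≡ 83/18 mod 97. 18⁻¹ ≡ 27 (mod 97), so λ ≡ 10.
  x = λ² - 69 - 87 = 100 - 156 ≡ 41; y = λ·(69 - 41) - 41 ≡ 45. → (41, 45)
4A: (41, 45) + (87, 27). λ = (27 - 45)/(87 - 41) ≡ 79/46 mod 97. 46⁻¹ ≡ 19 (mod 97), so λ ≡ 46.
  x = λ² - 41 - 87 = 2116 - 128 ≡ 48; y = λ·(41 - 48) - 45 ≡ 21. → (48, 21)
4A = (48, 21).
Next 3B:
Repeated addition: build up to 3B.
2B: tangent at (57, 19): λ = (3·57² + 1)/(2·19) ≡ 48/38. 38⁻¹ ≡ 23 (mod 97), so λ ≡ 48·23 ≡ 37.
  x = λ² - 57 - 57 = 1369 - 114 ≡ 91; y = λ·(57 - 91) - 19 ≡ 81. → (91, 81)
3B: (91, 81) + (57, 19). λ = (19 - 81)/(57 - 91) ≡ 35/63 mod 97. 63⁻¹ ≡ 77 (mod 97), so λ ≡ 76.
  x = λ² - 91 - 57 = 5776 - 148 ≡ 2; y = λ·(91 - 2) - 81 ≡ 87. → (2, 87)
3B = (2, 87).
Finally 4A + 3B:
(48, 21) + (2, 87). λ = (87 - 21)/(2 - 48) ≡ 66/51 mod 97. 51⁻¹ ≡ 78 (mod 97), so λ ≡ 7.
  x = λ² - 48 - 2 = 49 - 50 ≡ 96; y = λ·(48 - 96) - 21 ≡ 31. → (96, 31)

(96, 31)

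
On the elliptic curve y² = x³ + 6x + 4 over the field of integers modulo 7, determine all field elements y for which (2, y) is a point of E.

none

x³ + 6x + 4 = 24 ≡ 3 (mod 7).
3 is a non-residue mod 7; no y exists.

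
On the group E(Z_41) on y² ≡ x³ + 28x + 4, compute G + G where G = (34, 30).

(4, 37)

tangent at (34, 30): λ = (3·34² + 28)/(2·30) ≡ 11/19. 19⁻¹ ≡ 13 (mod 41), so λ ≡ 11·13 ≡ 20.
  x = λ² - 34 - 34 = 400 - 68 ≡ 4; y = λ·(34 - 4) - 30 ≡ 37. → (4, 37)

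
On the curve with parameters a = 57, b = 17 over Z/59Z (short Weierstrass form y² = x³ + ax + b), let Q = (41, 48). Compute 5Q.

Repeated addition: build up to 5Q.
2Q: tangent at (41, 48): λ = (3·41² + 57)/(2·48) ≡ 26/37. 37⁻¹ ≡ 8 (mod 59) since 37·8 = 296 ≡ 1, so λ ≡ 26·8 ≡ 31.
  x = λ² - 41 - 41 = 961 - 82 ≡ 53; y = λ·(41 - 53) - 48 ≡ 52. → (53, 52)
3Q: (53, 52) + (41, 48). λ = (48 - 52)/(41 - 53) ≡ 55/47 mod 59. 47⁻¹ ≡ 54 (mod 59), so λ ≡ 20.
  x = λ² - 53 - 41 = 400 - 94 ≡ 11; y = λ·(53 - 11) - 52 ≡ 21. → (11, 21)
4Q: (11, 21) + (41, 48). λ = (48 - 21)/(41 - 11) ≡ 27/30 mod 59. 30⁻¹ ≡ 2 (mod 59), so λ ≡ 54.
  x = λ² - 11 - 41 = 2916 - 52 ≡ 32; y = λ·(11 - 32) - 21 ≡ 25. → (32, 25)
5Q: (32, 25) + (41, 48). λ = (48 - 25)/(41 - 32) ≡ 23/9 mod 59. 9⁻¹ ≡ 46 (mod 59) since 9·46 = 414 ≡ 1, so λ ≡ 55.
  x = λ² - 32 - 41 = 3025 - 73 ≡ 2; y = λ·(32 - 2) - 25 ≡ 32. → (2, 32)

(2, 32)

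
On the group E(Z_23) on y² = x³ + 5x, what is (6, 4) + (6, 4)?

(1, 12)

tangent at (6, 4): λ = (3·6² + 5)/(2·4) ≡ 21/8. 8⁻¹ ≡ 3 (mod 23), so λ ≡ 21·3 ≡ 17.
  x = λ² - 6 - 6 = 289 - 12 ≡ 1; y = λ·(6 - 1) - 4 ≡ 12. → (1, 12)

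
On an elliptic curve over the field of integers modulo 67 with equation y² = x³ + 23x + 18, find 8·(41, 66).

(3, 28)

Write G = (41, 66).
Repeated addition: build up to 8G.
2G: tangent at (41, 66): λ = (3·41² + 23)/(2·66) ≡ 41/65. 65⁻¹ ≡ 33 (mod 67), so λ ≡ 41·33 ≡ 13.
  x = λ² - 41 - 41 = 169 - 82 ≡ 20; y = λ·(41 - 20) - 66 ≡ 6. → (20, 6)
3G: (20, 6) + (41, 66). λ = (66 - 6)/(41 - 20) ≡ 60/21 mod 67. 21⁻¹ ≡ 16 (mod 67), so λ ≡ 22.
  x = λ² - 20 - 41 = 484 - 61 ≡ 21; y = λ·(20 - 21) - 6 ≡ 39. → (21, 39)
4G: (21, 39) + (41, 66). λ = (66 - 39)/(41 - 21) ≡ 27/20 mod 67. 20⁻¹ ≡ 57 (mod 67) since 20·57 = 1140 ≡ 1, so λ ≡ 65.
  x = λ² - 21 - 41 = 4225 - 62 ≡ 9; y = λ·(21 - 9) - 39 ≡ 4. → (9, 4)
5G: (9, 4) + (41, 66). λ = (66 - 4)/(41 - 9) ≡ 62/32 mod 67. 32⁻¹ ≡ 44 (mod 67), so λ ≡ 48.
  x = λ² - 9 - 41 = 2304 - 50 ≡ 43; y = λ·(9 - 43) - 4 ≡ 39. → (43, 39)
6G: (43, 39) + (41, 66). λ = (66 - 39)/(41 - 43) ≡ 27/65 mod 67. 65⁻¹ ≡ 33 (mod 67), so λ ≡ 20.
  x = λ² - 43 - 41 = 400 - 84 ≡ 48; y = λ·(43 - 48) - 39 ≡ 62. → (48, 62)
7G: (48, 62) + (41, 66). λ = (66 - 62)/(41 - 48) ≡ 4/60 mod 67. 60⁻¹ ≡ 19 (mod 67) since 60·19 = 1140 ≡ 1, so λ ≡ 9.
  x = λ² - 48 - 41 = 81 - 89 ≡ 59; y = λ·(48 - 59) - 62 ≡ 40. → (59, 40)
8G: (59, 40) + (41, 66). λ = (66 - 40)/(41 - 59) ≡ 26/49 mod 67. 49⁻¹ ≡ 26 (mod 67) since 49·26 = 1274 ≡ 1, so λ ≡ 6.
  x = λ² - 59 - 41 = 36 - 100 ≡ 3; y = λ·(59 - 3) - 40 ≡ 28. → (3, 28)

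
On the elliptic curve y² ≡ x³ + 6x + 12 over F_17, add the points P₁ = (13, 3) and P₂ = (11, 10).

(1, 6)

(13, 3) + (11, 10). λ = (10 - 3)/(11 - 13) ≡ 7/15 mod 17. 15⁻¹ ≡ 8 (mod 17) since 15·8 = 120 ≡ 1, so λ ≡ 5.
  x = λ² - 13 - 11 = 25 - 24 ≡ 1; y = λ·(13 - 1) - 3 ≡ 6. → (1, 6)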